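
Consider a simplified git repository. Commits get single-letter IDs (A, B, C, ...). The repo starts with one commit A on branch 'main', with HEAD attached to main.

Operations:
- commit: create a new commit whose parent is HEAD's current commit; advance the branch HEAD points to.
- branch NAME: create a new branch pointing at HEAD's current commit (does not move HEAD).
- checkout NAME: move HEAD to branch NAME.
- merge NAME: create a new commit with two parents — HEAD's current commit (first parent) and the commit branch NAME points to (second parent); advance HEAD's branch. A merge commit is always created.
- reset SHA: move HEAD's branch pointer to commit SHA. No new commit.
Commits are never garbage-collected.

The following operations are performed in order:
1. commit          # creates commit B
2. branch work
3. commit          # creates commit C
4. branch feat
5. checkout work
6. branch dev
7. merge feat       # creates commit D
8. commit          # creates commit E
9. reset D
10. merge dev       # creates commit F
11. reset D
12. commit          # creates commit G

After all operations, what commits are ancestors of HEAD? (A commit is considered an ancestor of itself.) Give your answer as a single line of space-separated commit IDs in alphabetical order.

After op 1 (commit): HEAD=main@B [main=B]
After op 2 (branch): HEAD=main@B [main=B work=B]
After op 3 (commit): HEAD=main@C [main=C work=B]
After op 4 (branch): HEAD=main@C [feat=C main=C work=B]
After op 5 (checkout): HEAD=work@B [feat=C main=C work=B]
After op 6 (branch): HEAD=work@B [dev=B feat=C main=C work=B]
After op 7 (merge): HEAD=work@D [dev=B feat=C main=C work=D]
After op 8 (commit): HEAD=work@E [dev=B feat=C main=C work=E]
After op 9 (reset): HEAD=work@D [dev=B feat=C main=C work=D]
After op 10 (merge): HEAD=work@F [dev=B feat=C main=C work=F]
After op 11 (reset): HEAD=work@D [dev=B feat=C main=C work=D]
After op 12 (commit): HEAD=work@G [dev=B feat=C main=C work=G]

Answer: A B C D G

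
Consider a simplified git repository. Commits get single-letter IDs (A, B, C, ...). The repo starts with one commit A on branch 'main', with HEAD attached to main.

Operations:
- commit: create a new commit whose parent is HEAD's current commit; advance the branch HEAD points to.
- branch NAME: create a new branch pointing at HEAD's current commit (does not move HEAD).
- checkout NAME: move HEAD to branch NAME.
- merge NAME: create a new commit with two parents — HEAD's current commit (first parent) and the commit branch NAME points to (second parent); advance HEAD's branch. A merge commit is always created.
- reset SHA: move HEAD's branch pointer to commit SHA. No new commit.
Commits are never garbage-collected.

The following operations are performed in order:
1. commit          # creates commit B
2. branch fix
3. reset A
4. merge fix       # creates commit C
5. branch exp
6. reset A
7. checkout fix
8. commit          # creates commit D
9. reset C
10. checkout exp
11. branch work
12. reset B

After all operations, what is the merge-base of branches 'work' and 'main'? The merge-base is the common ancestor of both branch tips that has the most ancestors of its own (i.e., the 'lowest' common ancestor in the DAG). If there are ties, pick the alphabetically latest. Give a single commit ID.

Answer: A

Derivation:
After op 1 (commit): HEAD=main@B [main=B]
After op 2 (branch): HEAD=main@B [fix=B main=B]
After op 3 (reset): HEAD=main@A [fix=B main=A]
After op 4 (merge): HEAD=main@C [fix=B main=C]
After op 5 (branch): HEAD=main@C [exp=C fix=B main=C]
After op 6 (reset): HEAD=main@A [exp=C fix=B main=A]
After op 7 (checkout): HEAD=fix@B [exp=C fix=B main=A]
After op 8 (commit): HEAD=fix@D [exp=C fix=D main=A]
After op 9 (reset): HEAD=fix@C [exp=C fix=C main=A]
After op 10 (checkout): HEAD=exp@C [exp=C fix=C main=A]
After op 11 (branch): HEAD=exp@C [exp=C fix=C main=A work=C]
After op 12 (reset): HEAD=exp@B [exp=B fix=C main=A work=C]
ancestors(work=C): ['A', 'B', 'C']
ancestors(main=A): ['A']
common: ['A']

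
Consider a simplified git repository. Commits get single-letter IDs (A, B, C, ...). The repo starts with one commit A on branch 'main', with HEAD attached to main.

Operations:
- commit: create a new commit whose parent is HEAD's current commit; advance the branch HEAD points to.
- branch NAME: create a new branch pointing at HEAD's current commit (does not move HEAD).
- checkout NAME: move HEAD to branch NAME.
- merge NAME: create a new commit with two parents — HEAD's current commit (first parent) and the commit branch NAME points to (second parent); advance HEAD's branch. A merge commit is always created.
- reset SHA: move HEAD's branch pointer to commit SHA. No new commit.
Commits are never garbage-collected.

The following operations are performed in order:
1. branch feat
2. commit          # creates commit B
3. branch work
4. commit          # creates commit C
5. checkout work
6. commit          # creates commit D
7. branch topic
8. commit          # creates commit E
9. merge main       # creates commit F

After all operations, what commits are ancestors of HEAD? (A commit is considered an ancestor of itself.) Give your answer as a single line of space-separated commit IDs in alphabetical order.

Answer: A B C D E F

Derivation:
After op 1 (branch): HEAD=main@A [feat=A main=A]
After op 2 (commit): HEAD=main@B [feat=A main=B]
After op 3 (branch): HEAD=main@B [feat=A main=B work=B]
After op 4 (commit): HEAD=main@C [feat=A main=C work=B]
After op 5 (checkout): HEAD=work@B [feat=A main=C work=B]
After op 6 (commit): HEAD=work@D [feat=A main=C work=D]
After op 7 (branch): HEAD=work@D [feat=A main=C topic=D work=D]
After op 8 (commit): HEAD=work@E [feat=A main=C topic=D work=E]
After op 9 (merge): HEAD=work@F [feat=A main=C topic=D work=F]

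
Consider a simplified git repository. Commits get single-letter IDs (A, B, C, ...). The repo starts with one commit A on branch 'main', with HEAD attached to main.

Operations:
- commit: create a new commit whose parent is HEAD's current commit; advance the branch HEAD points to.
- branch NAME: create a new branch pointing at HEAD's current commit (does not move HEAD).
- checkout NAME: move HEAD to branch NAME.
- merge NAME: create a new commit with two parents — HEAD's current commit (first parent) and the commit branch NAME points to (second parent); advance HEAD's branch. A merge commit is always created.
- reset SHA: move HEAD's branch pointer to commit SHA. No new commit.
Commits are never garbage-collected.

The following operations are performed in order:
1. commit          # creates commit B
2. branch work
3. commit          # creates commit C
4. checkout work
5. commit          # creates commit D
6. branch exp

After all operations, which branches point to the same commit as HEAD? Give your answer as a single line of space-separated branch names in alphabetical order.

After op 1 (commit): HEAD=main@B [main=B]
After op 2 (branch): HEAD=main@B [main=B work=B]
After op 3 (commit): HEAD=main@C [main=C work=B]
After op 4 (checkout): HEAD=work@B [main=C work=B]
After op 5 (commit): HEAD=work@D [main=C work=D]
After op 6 (branch): HEAD=work@D [exp=D main=C work=D]

Answer: exp work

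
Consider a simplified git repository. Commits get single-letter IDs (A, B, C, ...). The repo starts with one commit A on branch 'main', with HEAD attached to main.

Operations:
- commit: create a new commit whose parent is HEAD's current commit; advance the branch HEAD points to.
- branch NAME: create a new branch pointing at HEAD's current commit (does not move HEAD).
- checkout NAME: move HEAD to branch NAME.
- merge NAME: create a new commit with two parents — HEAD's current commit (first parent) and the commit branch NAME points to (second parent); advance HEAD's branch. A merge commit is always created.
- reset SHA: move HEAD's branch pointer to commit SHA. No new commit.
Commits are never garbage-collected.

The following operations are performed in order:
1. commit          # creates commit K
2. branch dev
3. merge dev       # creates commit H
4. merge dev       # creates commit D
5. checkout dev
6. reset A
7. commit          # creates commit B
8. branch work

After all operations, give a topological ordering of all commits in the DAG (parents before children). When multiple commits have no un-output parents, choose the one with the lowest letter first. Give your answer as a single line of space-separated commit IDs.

Answer: A B K H D

Derivation:
After op 1 (commit): HEAD=main@K [main=K]
After op 2 (branch): HEAD=main@K [dev=K main=K]
After op 3 (merge): HEAD=main@H [dev=K main=H]
After op 4 (merge): HEAD=main@D [dev=K main=D]
After op 5 (checkout): HEAD=dev@K [dev=K main=D]
After op 6 (reset): HEAD=dev@A [dev=A main=D]
After op 7 (commit): HEAD=dev@B [dev=B main=D]
After op 8 (branch): HEAD=dev@B [dev=B main=D work=B]
commit A: parents=[]
commit B: parents=['A']
commit D: parents=['H', 'K']
commit H: parents=['K', 'K']
commit K: parents=['A']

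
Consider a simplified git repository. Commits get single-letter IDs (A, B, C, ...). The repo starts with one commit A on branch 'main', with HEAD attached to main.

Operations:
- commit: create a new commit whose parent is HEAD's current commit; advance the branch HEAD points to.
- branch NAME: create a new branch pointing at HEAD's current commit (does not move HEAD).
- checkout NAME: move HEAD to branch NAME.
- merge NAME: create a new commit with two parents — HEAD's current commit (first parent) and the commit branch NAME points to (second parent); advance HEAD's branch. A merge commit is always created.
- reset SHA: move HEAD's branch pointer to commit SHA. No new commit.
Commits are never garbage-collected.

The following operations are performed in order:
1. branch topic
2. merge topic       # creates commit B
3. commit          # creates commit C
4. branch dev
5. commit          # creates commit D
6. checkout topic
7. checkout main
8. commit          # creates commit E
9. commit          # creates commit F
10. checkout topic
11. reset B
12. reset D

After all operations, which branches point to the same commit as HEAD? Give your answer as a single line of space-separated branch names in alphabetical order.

Answer: topic

Derivation:
After op 1 (branch): HEAD=main@A [main=A topic=A]
After op 2 (merge): HEAD=main@B [main=B topic=A]
After op 3 (commit): HEAD=main@C [main=C topic=A]
After op 4 (branch): HEAD=main@C [dev=C main=C topic=A]
After op 5 (commit): HEAD=main@D [dev=C main=D topic=A]
After op 6 (checkout): HEAD=topic@A [dev=C main=D topic=A]
After op 7 (checkout): HEAD=main@D [dev=C main=D topic=A]
After op 8 (commit): HEAD=main@E [dev=C main=E topic=A]
After op 9 (commit): HEAD=main@F [dev=C main=F topic=A]
After op 10 (checkout): HEAD=topic@A [dev=C main=F topic=A]
After op 11 (reset): HEAD=topic@B [dev=C main=F topic=B]
After op 12 (reset): HEAD=topic@D [dev=C main=F topic=D]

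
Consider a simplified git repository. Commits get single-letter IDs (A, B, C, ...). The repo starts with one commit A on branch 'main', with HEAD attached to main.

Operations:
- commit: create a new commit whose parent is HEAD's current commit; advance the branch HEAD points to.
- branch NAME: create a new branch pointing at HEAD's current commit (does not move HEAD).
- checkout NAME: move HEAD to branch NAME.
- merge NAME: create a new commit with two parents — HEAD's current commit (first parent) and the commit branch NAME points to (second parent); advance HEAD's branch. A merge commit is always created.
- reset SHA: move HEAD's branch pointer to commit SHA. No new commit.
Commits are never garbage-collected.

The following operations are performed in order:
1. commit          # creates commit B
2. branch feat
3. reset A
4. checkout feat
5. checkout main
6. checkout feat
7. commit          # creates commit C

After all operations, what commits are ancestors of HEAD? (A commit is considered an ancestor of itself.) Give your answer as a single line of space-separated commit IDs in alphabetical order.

After op 1 (commit): HEAD=main@B [main=B]
After op 2 (branch): HEAD=main@B [feat=B main=B]
After op 3 (reset): HEAD=main@A [feat=B main=A]
After op 4 (checkout): HEAD=feat@B [feat=B main=A]
After op 5 (checkout): HEAD=main@A [feat=B main=A]
After op 6 (checkout): HEAD=feat@B [feat=B main=A]
After op 7 (commit): HEAD=feat@C [feat=C main=A]

Answer: A B C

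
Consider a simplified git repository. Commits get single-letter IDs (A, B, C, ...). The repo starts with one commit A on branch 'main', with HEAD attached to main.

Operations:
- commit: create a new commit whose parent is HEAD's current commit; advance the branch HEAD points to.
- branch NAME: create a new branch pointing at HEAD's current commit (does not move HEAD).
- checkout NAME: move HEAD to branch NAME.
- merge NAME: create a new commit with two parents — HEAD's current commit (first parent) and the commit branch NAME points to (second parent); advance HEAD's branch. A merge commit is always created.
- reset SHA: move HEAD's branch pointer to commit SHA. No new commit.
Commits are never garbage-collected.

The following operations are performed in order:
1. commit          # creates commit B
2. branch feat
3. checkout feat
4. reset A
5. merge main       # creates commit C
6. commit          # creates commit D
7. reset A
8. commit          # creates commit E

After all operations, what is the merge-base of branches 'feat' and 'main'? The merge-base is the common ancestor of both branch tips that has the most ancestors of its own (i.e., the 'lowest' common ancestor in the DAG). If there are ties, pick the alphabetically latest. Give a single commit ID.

After op 1 (commit): HEAD=main@B [main=B]
After op 2 (branch): HEAD=main@B [feat=B main=B]
After op 3 (checkout): HEAD=feat@B [feat=B main=B]
After op 4 (reset): HEAD=feat@A [feat=A main=B]
After op 5 (merge): HEAD=feat@C [feat=C main=B]
After op 6 (commit): HEAD=feat@D [feat=D main=B]
After op 7 (reset): HEAD=feat@A [feat=A main=B]
After op 8 (commit): HEAD=feat@E [feat=E main=B]
ancestors(feat=E): ['A', 'E']
ancestors(main=B): ['A', 'B']
common: ['A']

Answer: A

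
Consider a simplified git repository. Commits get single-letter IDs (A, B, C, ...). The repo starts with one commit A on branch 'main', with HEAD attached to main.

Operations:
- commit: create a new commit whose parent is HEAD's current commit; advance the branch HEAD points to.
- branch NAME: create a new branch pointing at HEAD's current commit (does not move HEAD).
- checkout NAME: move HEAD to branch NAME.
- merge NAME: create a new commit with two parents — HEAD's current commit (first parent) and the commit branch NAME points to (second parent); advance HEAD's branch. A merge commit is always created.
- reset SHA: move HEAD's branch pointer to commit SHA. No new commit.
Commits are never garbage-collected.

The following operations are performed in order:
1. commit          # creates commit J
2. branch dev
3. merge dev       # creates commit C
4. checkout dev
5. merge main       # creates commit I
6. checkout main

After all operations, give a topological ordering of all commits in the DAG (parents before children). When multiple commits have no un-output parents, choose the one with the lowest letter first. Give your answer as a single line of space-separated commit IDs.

After op 1 (commit): HEAD=main@J [main=J]
After op 2 (branch): HEAD=main@J [dev=J main=J]
After op 3 (merge): HEAD=main@C [dev=J main=C]
After op 4 (checkout): HEAD=dev@J [dev=J main=C]
After op 5 (merge): HEAD=dev@I [dev=I main=C]
After op 6 (checkout): HEAD=main@C [dev=I main=C]
commit A: parents=[]
commit C: parents=['J', 'J']
commit I: parents=['J', 'C']
commit J: parents=['A']

Answer: A J C I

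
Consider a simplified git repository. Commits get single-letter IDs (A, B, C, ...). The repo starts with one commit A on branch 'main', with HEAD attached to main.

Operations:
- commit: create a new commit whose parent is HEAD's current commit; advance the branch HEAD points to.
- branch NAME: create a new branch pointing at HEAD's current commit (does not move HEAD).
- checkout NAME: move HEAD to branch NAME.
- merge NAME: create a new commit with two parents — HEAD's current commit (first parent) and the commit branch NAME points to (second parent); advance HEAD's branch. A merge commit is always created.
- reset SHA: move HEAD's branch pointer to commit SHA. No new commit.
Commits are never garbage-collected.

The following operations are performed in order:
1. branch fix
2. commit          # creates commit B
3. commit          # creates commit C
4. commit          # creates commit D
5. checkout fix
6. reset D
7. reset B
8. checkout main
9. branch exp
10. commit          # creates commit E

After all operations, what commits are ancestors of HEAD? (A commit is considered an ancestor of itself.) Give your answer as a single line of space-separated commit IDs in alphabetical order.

Answer: A B C D E

Derivation:
After op 1 (branch): HEAD=main@A [fix=A main=A]
After op 2 (commit): HEAD=main@B [fix=A main=B]
After op 3 (commit): HEAD=main@C [fix=A main=C]
After op 4 (commit): HEAD=main@D [fix=A main=D]
After op 5 (checkout): HEAD=fix@A [fix=A main=D]
After op 6 (reset): HEAD=fix@D [fix=D main=D]
After op 7 (reset): HEAD=fix@B [fix=B main=D]
After op 8 (checkout): HEAD=main@D [fix=B main=D]
After op 9 (branch): HEAD=main@D [exp=D fix=B main=D]
After op 10 (commit): HEAD=main@E [exp=D fix=B main=E]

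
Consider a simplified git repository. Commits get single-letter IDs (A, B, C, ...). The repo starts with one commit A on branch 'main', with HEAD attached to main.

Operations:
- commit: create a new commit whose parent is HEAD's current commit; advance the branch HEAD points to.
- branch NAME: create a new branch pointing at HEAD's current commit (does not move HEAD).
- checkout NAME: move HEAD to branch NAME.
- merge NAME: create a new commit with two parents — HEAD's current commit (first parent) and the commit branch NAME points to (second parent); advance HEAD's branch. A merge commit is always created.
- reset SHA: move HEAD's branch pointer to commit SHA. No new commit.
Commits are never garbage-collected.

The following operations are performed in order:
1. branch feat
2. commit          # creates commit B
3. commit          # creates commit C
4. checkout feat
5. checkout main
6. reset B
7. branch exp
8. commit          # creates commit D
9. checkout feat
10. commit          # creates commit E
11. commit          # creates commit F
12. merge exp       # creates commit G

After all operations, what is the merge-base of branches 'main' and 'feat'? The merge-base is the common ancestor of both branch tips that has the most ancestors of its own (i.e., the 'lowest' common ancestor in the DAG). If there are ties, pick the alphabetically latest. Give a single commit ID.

After op 1 (branch): HEAD=main@A [feat=A main=A]
After op 2 (commit): HEAD=main@B [feat=A main=B]
After op 3 (commit): HEAD=main@C [feat=A main=C]
After op 4 (checkout): HEAD=feat@A [feat=A main=C]
After op 5 (checkout): HEAD=main@C [feat=A main=C]
After op 6 (reset): HEAD=main@B [feat=A main=B]
After op 7 (branch): HEAD=main@B [exp=B feat=A main=B]
After op 8 (commit): HEAD=main@D [exp=B feat=A main=D]
After op 9 (checkout): HEAD=feat@A [exp=B feat=A main=D]
After op 10 (commit): HEAD=feat@E [exp=B feat=E main=D]
After op 11 (commit): HEAD=feat@F [exp=B feat=F main=D]
After op 12 (merge): HEAD=feat@G [exp=B feat=G main=D]
ancestors(main=D): ['A', 'B', 'D']
ancestors(feat=G): ['A', 'B', 'E', 'F', 'G']
common: ['A', 'B']

Answer: B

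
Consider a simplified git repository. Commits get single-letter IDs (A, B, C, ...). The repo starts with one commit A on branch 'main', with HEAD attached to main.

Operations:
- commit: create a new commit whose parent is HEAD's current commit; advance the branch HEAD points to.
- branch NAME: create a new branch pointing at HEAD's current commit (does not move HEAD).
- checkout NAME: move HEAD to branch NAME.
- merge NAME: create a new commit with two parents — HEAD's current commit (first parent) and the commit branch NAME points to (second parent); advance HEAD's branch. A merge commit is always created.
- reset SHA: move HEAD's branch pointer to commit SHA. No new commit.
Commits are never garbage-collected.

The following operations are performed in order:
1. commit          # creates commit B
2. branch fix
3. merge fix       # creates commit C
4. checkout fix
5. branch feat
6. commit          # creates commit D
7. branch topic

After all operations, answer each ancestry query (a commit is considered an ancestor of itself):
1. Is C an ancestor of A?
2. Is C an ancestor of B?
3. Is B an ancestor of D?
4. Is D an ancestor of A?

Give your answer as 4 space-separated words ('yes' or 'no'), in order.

Answer: no no yes no

Derivation:
After op 1 (commit): HEAD=main@B [main=B]
After op 2 (branch): HEAD=main@B [fix=B main=B]
After op 3 (merge): HEAD=main@C [fix=B main=C]
After op 4 (checkout): HEAD=fix@B [fix=B main=C]
After op 5 (branch): HEAD=fix@B [feat=B fix=B main=C]
After op 6 (commit): HEAD=fix@D [feat=B fix=D main=C]
After op 7 (branch): HEAD=fix@D [feat=B fix=D main=C topic=D]
ancestors(A) = {A}; C in? no
ancestors(B) = {A,B}; C in? no
ancestors(D) = {A,B,D}; B in? yes
ancestors(A) = {A}; D in? no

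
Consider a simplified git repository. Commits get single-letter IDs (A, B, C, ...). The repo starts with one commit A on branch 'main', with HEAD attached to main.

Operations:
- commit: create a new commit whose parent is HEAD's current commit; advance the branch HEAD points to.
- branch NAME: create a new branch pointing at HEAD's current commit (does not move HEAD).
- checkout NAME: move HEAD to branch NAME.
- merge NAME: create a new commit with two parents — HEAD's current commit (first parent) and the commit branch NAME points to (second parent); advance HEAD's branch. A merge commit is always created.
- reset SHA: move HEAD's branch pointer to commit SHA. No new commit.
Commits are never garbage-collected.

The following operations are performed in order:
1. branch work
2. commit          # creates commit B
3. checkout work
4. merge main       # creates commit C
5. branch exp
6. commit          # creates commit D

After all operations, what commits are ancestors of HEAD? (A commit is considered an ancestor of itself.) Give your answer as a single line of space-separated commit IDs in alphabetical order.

After op 1 (branch): HEAD=main@A [main=A work=A]
After op 2 (commit): HEAD=main@B [main=B work=A]
After op 3 (checkout): HEAD=work@A [main=B work=A]
After op 4 (merge): HEAD=work@C [main=B work=C]
After op 5 (branch): HEAD=work@C [exp=C main=B work=C]
After op 6 (commit): HEAD=work@D [exp=C main=B work=D]

Answer: A B C D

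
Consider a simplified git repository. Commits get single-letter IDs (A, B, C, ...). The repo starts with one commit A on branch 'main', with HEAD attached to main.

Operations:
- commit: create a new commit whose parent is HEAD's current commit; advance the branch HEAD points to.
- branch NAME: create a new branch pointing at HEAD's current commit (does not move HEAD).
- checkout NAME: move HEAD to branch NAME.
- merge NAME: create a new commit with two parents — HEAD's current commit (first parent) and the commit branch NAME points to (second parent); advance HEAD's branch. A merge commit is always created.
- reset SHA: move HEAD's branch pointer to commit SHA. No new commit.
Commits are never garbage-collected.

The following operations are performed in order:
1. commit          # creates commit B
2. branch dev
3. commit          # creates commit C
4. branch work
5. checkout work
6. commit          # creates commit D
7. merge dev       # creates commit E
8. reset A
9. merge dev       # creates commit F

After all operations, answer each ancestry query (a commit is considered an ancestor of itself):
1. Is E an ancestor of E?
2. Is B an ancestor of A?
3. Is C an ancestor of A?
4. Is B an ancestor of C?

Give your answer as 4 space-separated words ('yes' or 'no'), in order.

After op 1 (commit): HEAD=main@B [main=B]
After op 2 (branch): HEAD=main@B [dev=B main=B]
After op 3 (commit): HEAD=main@C [dev=B main=C]
After op 4 (branch): HEAD=main@C [dev=B main=C work=C]
After op 5 (checkout): HEAD=work@C [dev=B main=C work=C]
After op 6 (commit): HEAD=work@D [dev=B main=C work=D]
After op 7 (merge): HEAD=work@E [dev=B main=C work=E]
After op 8 (reset): HEAD=work@A [dev=B main=C work=A]
After op 9 (merge): HEAD=work@F [dev=B main=C work=F]
ancestors(E) = {A,B,C,D,E}; E in? yes
ancestors(A) = {A}; B in? no
ancestors(A) = {A}; C in? no
ancestors(C) = {A,B,C}; B in? yes

Answer: yes no no yes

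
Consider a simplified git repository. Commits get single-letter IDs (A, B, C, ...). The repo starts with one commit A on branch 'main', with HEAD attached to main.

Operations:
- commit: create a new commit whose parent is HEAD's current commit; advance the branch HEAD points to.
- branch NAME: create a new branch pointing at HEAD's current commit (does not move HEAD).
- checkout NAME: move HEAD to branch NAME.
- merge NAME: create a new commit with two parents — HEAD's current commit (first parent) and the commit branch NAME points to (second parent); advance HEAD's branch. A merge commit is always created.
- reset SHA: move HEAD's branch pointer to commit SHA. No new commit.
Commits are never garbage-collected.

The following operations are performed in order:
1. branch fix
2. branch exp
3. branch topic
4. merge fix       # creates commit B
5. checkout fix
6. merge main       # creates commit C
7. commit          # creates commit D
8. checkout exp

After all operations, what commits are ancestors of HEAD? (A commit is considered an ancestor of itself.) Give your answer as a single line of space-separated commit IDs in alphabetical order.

Answer: A

Derivation:
After op 1 (branch): HEAD=main@A [fix=A main=A]
After op 2 (branch): HEAD=main@A [exp=A fix=A main=A]
After op 3 (branch): HEAD=main@A [exp=A fix=A main=A topic=A]
After op 4 (merge): HEAD=main@B [exp=A fix=A main=B topic=A]
After op 5 (checkout): HEAD=fix@A [exp=A fix=A main=B topic=A]
After op 6 (merge): HEAD=fix@C [exp=A fix=C main=B topic=A]
After op 7 (commit): HEAD=fix@D [exp=A fix=D main=B topic=A]
After op 8 (checkout): HEAD=exp@A [exp=A fix=D main=B topic=A]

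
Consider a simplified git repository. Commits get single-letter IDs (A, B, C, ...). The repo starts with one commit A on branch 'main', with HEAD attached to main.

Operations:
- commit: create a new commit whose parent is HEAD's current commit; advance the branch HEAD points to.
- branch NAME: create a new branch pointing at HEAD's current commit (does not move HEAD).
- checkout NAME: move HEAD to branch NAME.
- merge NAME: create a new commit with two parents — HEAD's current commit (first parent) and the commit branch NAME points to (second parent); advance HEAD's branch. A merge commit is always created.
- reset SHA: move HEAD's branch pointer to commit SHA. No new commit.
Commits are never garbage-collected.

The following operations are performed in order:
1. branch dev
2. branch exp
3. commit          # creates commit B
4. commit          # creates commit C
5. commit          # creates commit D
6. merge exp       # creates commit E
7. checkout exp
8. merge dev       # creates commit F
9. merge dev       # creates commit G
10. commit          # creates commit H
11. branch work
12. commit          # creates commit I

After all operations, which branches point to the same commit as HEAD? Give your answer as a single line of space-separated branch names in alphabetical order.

Answer: exp

Derivation:
After op 1 (branch): HEAD=main@A [dev=A main=A]
After op 2 (branch): HEAD=main@A [dev=A exp=A main=A]
After op 3 (commit): HEAD=main@B [dev=A exp=A main=B]
After op 4 (commit): HEAD=main@C [dev=A exp=A main=C]
After op 5 (commit): HEAD=main@D [dev=A exp=A main=D]
After op 6 (merge): HEAD=main@E [dev=A exp=A main=E]
After op 7 (checkout): HEAD=exp@A [dev=A exp=A main=E]
After op 8 (merge): HEAD=exp@F [dev=A exp=F main=E]
After op 9 (merge): HEAD=exp@G [dev=A exp=G main=E]
After op 10 (commit): HEAD=exp@H [dev=A exp=H main=E]
After op 11 (branch): HEAD=exp@H [dev=A exp=H main=E work=H]
After op 12 (commit): HEAD=exp@I [dev=A exp=I main=E work=H]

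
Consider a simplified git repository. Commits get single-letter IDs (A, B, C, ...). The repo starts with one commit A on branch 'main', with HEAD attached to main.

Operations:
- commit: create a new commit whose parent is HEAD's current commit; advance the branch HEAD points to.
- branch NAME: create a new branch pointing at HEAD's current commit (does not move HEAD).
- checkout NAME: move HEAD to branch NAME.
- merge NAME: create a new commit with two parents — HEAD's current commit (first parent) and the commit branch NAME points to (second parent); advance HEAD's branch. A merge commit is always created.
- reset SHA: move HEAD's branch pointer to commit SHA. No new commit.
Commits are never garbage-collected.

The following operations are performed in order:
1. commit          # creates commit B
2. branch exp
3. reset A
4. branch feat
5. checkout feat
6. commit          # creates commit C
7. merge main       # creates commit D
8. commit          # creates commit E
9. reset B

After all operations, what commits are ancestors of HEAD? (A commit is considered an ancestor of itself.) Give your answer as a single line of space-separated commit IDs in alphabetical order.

Answer: A B

Derivation:
After op 1 (commit): HEAD=main@B [main=B]
After op 2 (branch): HEAD=main@B [exp=B main=B]
After op 3 (reset): HEAD=main@A [exp=B main=A]
After op 4 (branch): HEAD=main@A [exp=B feat=A main=A]
After op 5 (checkout): HEAD=feat@A [exp=B feat=A main=A]
After op 6 (commit): HEAD=feat@C [exp=B feat=C main=A]
After op 7 (merge): HEAD=feat@D [exp=B feat=D main=A]
After op 8 (commit): HEAD=feat@E [exp=B feat=E main=A]
After op 9 (reset): HEAD=feat@B [exp=B feat=B main=A]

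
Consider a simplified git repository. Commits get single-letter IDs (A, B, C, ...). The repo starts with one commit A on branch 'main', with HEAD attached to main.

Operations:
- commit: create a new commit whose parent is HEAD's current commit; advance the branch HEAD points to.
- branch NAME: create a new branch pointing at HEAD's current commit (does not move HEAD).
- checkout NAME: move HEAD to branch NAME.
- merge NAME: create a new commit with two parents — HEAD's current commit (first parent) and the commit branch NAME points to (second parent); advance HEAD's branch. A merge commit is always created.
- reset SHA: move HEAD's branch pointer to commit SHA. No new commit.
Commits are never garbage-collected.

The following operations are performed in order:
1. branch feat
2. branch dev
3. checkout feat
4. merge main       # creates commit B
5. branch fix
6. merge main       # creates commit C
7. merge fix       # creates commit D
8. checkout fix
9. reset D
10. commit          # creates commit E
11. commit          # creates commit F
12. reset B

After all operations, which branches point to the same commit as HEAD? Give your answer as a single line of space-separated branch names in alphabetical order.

After op 1 (branch): HEAD=main@A [feat=A main=A]
After op 2 (branch): HEAD=main@A [dev=A feat=A main=A]
After op 3 (checkout): HEAD=feat@A [dev=A feat=A main=A]
After op 4 (merge): HEAD=feat@B [dev=A feat=B main=A]
After op 5 (branch): HEAD=feat@B [dev=A feat=B fix=B main=A]
After op 6 (merge): HEAD=feat@C [dev=A feat=C fix=B main=A]
After op 7 (merge): HEAD=feat@D [dev=A feat=D fix=B main=A]
After op 8 (checkout): HEAD=fix@B [dev=A feat=D fix=B main=A]
After op 9 (reset): HEAD=fix@D [dev=A feat=D fix=D main=A]
After op 10 (commit): HEAD=fix@E [dev=A feat=D fix=E main=A]
After op 11 (commit): HEAD=fix@F [dev=A feat=D fix=F main=A]
After op 12 (reset): HEAD=fix@B [dev=A feat=D fix=B main=A]

Answer: fix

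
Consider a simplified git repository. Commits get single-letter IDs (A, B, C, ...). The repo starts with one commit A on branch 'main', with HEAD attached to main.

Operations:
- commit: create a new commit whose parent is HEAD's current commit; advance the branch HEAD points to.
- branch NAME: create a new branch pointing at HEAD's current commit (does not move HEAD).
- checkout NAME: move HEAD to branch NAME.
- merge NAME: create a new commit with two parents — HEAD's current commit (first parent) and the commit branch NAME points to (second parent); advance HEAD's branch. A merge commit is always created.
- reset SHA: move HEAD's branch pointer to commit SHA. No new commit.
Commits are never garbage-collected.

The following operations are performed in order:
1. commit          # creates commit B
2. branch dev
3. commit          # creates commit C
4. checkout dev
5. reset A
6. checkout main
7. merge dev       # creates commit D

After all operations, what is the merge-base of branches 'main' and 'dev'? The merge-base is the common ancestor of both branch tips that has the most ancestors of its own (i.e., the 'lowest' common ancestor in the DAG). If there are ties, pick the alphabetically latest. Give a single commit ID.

Answer: A

Derivation:
After op 1 (commit): HEAD=main@B [main=B]
After op 2 (branch): HEAD=main@B [dev=B main=B]
After op 3 (commit): HEAD=main@C [dev=B main=C]
After op 4 (checkout): HEAD=dev@B [dev=B main=C]
After op 5 (reset): HEAD=dev@A [dev=A main=C]
After op 6 (checkout): HEAD=main@C [dev=A main=C]
After op 7 (merge): HEAD=main@D [dev=A main=D]
ancestors(main=D): ['A', 'B', 'C', 'D']
ancestors(dev=A): ['A']
common: ['A']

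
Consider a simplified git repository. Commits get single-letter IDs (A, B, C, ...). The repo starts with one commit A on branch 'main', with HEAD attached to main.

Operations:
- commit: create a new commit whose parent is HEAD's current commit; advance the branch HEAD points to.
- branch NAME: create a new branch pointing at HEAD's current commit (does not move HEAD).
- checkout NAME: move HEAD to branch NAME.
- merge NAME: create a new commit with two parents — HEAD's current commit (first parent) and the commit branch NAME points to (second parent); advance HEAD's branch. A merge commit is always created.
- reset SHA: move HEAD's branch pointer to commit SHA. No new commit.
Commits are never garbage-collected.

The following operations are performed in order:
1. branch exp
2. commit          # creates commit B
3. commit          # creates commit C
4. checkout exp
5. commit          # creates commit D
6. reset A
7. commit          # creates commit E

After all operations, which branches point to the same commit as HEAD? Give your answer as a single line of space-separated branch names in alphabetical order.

Answer: exp

Derivation:
After op 1 (branch): HEAD=main@A [exp=A main=A]
After op 2 (commit): HEAD=main@B [exp=A main=B]
After op 3 (commit): HEAD=main@C [exp=A main=C]
After op 4 (checkout): HEAD=exp@A [exp=A main=C]
After op 5 (commit): HEAD=exp@D [exp=D main=C]
After op 6 (reset): HEAD=exp@A [exp=A main=C]
After op 7 (commit): HEAD=exp@E [exp=E main=C]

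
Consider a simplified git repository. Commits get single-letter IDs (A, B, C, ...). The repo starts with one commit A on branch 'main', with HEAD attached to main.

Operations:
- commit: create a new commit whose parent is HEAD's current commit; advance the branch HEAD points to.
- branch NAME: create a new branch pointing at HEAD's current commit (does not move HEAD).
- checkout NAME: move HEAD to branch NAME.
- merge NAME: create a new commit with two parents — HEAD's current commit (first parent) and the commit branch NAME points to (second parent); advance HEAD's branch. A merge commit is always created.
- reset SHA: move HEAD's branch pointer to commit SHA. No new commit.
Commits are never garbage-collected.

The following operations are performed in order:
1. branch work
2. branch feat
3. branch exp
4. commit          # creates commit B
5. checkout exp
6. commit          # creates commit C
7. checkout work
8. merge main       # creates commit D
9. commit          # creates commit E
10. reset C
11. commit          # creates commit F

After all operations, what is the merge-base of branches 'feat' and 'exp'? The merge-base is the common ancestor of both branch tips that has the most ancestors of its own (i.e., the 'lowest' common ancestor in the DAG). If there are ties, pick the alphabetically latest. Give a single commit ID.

After op 1 (branch): HEAD=main@A [main=A work=A]
After op 2 (branch): HEAD=main@A [feat=A main=A work=A]
After op 3 (branch): HEAD=main@A [exp=A feat=A main=A work=A]
After op 4 (commit): HEAD=main@B [exp=A feat=A main=B work=A]
After op 5 (checkout): HEAD=exp@A [exp=A feat=A main=B work=A]
After op 6 (commit): HEAD=exp@C [exp=C feat=A main=B work=A]
After op 7 (checkout): HEAD=work@A [exp=C feat=A main=B work=A]
After op 8 (merge): HEAD=work@D [exp=C feat=A main=B work=D]
After op 9 (commit): HEAD=work@E [exp=C feat=A main=B work=E]
After op 10 (reset): HEAD=work@C [exp=C feat=A main=B work=C]
After op 11 (commit): HEAD=work@F [exp=C feat=A main=B work=F]
ancestors(feat=A): ['A']
ancestors(exp=C): ['A', 'C']
common: ['A']

Answer: A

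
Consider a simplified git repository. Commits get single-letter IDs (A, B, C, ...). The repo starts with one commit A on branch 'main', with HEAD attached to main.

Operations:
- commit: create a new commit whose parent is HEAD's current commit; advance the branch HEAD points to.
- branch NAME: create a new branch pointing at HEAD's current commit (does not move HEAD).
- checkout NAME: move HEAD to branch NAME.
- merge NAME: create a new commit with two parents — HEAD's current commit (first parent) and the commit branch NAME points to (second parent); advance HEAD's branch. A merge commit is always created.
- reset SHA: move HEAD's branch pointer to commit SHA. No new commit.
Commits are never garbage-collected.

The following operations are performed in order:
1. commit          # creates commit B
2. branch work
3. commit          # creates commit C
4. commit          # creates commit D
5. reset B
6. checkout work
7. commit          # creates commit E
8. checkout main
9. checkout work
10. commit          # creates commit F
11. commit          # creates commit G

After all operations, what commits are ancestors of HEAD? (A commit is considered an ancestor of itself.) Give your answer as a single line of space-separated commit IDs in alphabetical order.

Answer: A B E F G

Derivation:
After op 1 (commit): HEAD=main@B [main=B]
After op 2 (branch): HEAD=main@B [main=B work=B]
After op 3 (commit): HEAD=main@C [main=C work=B]
After op 4 (commit): HEAD=main@D [main=D work=B]
After op 5 (reset): HEAD=main@B [main=B work=B]
After op 6 (checkout): HEAD=work@B [main=B work=B]
After op 7 (commit): HEAD=work@E [main=B work=E]
After op 8 (checkout): HEAD=main@B [main=B work=E]
After op 9 (checkout): HEAD=work@E [main=B work=E]
After op 10 (commit): HEAD=work@F [main=B work=F]
After op 11 (commit): HEAD=work@G [main=B work=G]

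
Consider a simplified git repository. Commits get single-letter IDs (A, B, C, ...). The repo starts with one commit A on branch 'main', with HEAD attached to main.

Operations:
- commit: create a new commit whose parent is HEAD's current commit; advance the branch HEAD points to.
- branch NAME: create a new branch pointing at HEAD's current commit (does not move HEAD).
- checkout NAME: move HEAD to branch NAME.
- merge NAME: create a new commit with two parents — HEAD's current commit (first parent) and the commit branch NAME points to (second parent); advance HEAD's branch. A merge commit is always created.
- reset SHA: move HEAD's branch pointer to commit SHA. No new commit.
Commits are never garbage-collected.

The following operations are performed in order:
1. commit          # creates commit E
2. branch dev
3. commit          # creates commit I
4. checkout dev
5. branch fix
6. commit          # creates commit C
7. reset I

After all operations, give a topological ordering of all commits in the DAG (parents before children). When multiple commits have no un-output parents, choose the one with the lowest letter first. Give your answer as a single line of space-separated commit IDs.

Answer: A E C I

Derivation:
After op 1 (commit): HEAD=main@E [main=E]
After op 2 (branch): HEAD=main@E [dev=E main=E]
After op 3 (commit): HEAD=main@I [dev=E main=I]
After op 4 (checkout): HEAD=dev@E [dev=E main=I]
After op 5 (branch): HEAD=dev@E [dev=E fix=E main=I]
After op 6 (commit): HEAD=dev@C [dev=C fix=E main=I]
After op 7 (reset): HEAD=dev@I [dev=I fix=E main=I]
commit A: parents=[]
commit C: parents=['E']
commit E: parents=['A']
commit I: parents=['E']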